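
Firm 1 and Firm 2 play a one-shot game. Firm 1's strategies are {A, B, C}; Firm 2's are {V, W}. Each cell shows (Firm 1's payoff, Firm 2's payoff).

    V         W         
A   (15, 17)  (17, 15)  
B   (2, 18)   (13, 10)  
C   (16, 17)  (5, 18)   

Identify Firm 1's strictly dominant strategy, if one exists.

A strategy is strictly dominant if it gives Firm 1 a strictly higher payoff than every other strategy, against every choice by the opponent.
A is not dominant: against V, C gives 16 > 15.
B is not dominant: against V, A gives 15 > 2.
C is not dominant: against W, A gives 17 > 5.
No single strategy is best against every opponent action.

None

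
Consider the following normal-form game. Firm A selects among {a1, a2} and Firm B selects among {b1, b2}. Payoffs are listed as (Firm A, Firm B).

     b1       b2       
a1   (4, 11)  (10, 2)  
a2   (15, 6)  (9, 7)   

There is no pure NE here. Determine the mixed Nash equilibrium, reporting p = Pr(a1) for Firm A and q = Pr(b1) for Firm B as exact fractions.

p = 1/10, q = 1/12

Each player's mixing probability is pinned down by making the *other* player indifferent.
Firm B indifferent between b1 and b2: p·11 + (1−p)·6 = p·2 + (1−p)·7 ⟹ 6 + 5p = 7 + (-5)p ⟹ p = 1/10.
Firm A indifferent between a1 and a2: q·4 + (1−q)·10 = q·15 + (1−q)·9 ⟹ 10 + (-6)q = 9 + 6q ⟹ q = 1/12.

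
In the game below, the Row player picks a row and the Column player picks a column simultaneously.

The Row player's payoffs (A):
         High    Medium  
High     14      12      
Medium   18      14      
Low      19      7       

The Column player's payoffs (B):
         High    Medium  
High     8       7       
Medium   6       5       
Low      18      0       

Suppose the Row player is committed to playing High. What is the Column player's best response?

With the Row player fixed at High, the Column player's payoffs are: High → 8, Medium → 7.
The maximum is 8, achieved by High.

High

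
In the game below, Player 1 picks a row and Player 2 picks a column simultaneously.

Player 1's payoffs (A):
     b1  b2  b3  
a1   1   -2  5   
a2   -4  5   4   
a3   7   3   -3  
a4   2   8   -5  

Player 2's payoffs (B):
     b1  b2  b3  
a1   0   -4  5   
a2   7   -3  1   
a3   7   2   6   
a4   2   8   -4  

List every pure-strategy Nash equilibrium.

(a1, b3), (a3, b1), and (a4, b2)

Find each player's best response to every opponent strategy; NE are the intersections.
Player 1's best responses — vs b1: a3 (payoff 7); vs b2: a4 (payoff 8); vs b3: a1 (payoff 5).
Player 2's best responses — vs a1: b3 (payoff 5); vs a2: b1 (payoff 7); vs a3: b1 (payoff 7); vs a4: b2 (payoff 8).
Mutual best responses occur at (a1, b3), (a3, b1), and (a4, b2); at each, neither player gains by switching.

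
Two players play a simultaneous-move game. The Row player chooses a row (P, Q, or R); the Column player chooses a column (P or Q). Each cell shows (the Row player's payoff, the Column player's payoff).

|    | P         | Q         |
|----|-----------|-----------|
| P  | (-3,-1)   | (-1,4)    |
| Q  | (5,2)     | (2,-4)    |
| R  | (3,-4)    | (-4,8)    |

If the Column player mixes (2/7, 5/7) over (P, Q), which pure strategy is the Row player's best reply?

The Row player's best reply maximizes expected payoff against the mix.
P: (2/7)·(-3) + (5/7)·(-1) = -11/7
Q: (2/7)·5 + (5/7)·2 = 20/7
R: (2/7)·3 + (5/7)·(-4) = -2
Highest expected payoff is 20/7, from Q.

Q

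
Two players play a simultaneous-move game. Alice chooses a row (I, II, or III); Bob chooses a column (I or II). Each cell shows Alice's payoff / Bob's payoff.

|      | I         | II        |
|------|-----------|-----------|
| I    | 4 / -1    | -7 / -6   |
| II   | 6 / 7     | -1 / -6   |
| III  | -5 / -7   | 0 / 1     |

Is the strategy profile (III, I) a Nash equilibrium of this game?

Holding Bob at I: Alice gets -5 from III but could get 6 by switching to II. Alice has a profitable deviation.

No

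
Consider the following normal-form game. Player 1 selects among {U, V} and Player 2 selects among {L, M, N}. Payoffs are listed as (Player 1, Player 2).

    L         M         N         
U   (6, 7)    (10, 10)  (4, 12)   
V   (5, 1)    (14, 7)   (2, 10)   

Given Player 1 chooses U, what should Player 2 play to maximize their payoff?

N

With Player 1 fixed at U, Player 2's payoffs are: L → 7, M → 10, N → 12.
The maximum is 12, achieved by N.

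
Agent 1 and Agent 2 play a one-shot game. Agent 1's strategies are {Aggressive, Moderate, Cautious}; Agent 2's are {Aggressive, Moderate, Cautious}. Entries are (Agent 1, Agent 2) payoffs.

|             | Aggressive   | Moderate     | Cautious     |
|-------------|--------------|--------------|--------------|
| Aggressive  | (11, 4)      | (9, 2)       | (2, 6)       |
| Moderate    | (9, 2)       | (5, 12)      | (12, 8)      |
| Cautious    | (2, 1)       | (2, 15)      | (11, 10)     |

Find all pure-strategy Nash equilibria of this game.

Check mutual best responses: a cell is a NE iff neither player can gain by unilaterally deviating.
Agent 1's best responses — vs Aggressive: Aggressive (payoff 11); vs Moderate: Aggressive (payoff 9); vs Cautious: Moderate (payoff 12).
Agent 2's best responses — vs Aggressive: Cautious (payoff 6); vs Moderate: Moderate (payoff 12); vs Cautious: Moderate (payoff 15).
No cell has both players best-responding. For instance, Agent 1's best reply to Cautious is Moderate, but against Moderate Agent 2 prefers Moderate over Cautious.

There is no pure-strategy Nash equilibrium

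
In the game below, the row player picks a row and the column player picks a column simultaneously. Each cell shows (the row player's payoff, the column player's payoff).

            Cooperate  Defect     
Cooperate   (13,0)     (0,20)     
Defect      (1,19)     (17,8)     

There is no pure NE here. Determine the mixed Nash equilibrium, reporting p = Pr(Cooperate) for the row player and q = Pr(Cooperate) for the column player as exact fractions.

p = 11/31, q = 17/29

Each player's mixing probability is pinned down by making the *other* player indifferent.
The column player indifferent between Cooperate and Defect: p·0 + (1−p)·19 = p·20 + (1−p)·8 ⟹ 19 + (-19)p = 8 + 12p ⟹ p = 11/31.
The row player indifferent between Cooperate and Defect: q·13 + (1−q)·0 = q·1 + (1−q)·17 ⟹ 0 + 13q = 17 + (-16)q ⟹ q = 17/29.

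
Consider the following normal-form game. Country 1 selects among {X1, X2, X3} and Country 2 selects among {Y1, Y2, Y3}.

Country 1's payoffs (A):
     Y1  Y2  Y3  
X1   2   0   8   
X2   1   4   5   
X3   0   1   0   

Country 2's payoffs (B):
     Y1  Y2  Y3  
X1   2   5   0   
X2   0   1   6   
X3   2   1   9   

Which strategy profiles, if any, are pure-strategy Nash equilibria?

None

Find each player's best response to every opponent strategy; NE are the intersections.
Country 1's best responses — vs Y1: X1 (payoff 2); vs Y2: X2 (payoff 4); vs Y3: X1 (payoff 8).
Country 2's best responses — vs X1: Y2 (payoff 5); vs X2: Y3 (payoff 6); vs X3: Y3 (payoff 9).
No cell has both players best-responding. For instance, Country 1's best reply to Y1 is X1, but against X1 Country 2 prefers Y2 over Y1.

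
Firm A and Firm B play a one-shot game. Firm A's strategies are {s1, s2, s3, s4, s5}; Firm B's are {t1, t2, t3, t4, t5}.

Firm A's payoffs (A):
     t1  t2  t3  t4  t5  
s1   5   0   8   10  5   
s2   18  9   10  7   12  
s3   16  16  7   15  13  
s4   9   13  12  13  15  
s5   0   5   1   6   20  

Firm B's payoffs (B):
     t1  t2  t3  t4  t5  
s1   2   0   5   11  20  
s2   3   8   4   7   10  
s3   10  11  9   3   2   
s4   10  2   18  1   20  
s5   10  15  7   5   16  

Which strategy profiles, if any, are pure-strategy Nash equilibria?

(s3, t2) and (s5, t5)

A profile is a Nash equilibrium when each player is best-responding to the other.
Firm A's best responses — vs t1: s2 (payoff 18); vs t2: s3 (payoff 16); vs t3: s4 (payoff 12); vs t4: s3 (payoff 15); vs t5: s5 (payoff 20).
Firm B's best responses — vs s1: t5 (payoff 20); vs s2: t5 (payoff 10); vs s3: t2 (payoff 11); vs s4: t5 (payoff 20); vs s5: t5 (payoff 16).
Mutual best responses occur at (s3, t2) and (s5, t5); at each, neither player gains by switching.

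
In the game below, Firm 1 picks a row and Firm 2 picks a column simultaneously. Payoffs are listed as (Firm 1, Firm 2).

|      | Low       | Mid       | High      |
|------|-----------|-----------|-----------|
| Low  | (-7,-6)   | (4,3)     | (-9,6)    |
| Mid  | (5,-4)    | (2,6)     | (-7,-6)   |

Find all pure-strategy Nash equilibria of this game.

There is no pure-strategy Nash equilibrium

Check mutual best responses: a cell is a NE iff neither player can gain by unilaterally deviating.
Firm 1's best responses — vs Low: Mid (payoff 5); vs Mid: Low (payoff 4); vs High: Mid (payoff -7).
Firm 2's best responses — vs Low: High (payoff 6); vs Mid: Mid (payoff 6).
No cell has both players best-responding. For instance, Firm 1's best reply to High is Mid, but against Mid Firm 2 prefers Mid over High.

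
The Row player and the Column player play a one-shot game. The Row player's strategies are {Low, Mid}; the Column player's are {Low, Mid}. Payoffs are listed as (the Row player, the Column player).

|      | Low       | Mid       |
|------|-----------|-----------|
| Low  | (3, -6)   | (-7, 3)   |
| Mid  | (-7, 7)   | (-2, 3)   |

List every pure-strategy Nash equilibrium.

No pure-strategy Nash equilibrium

A profile is a Nash equilibrium when each player is best-responding to the other.
The Row player's best responses — vs Low: Low (payoff 3); vs Mid: Mid (payoff -2).
The Column player's best responses — vs Low: Mid (payoff 3); vs Mid: Low (payoff 7).
No cell has both players best-responding. For instance, the Row player's best reply to Mid is Mid, but against Mid the Column player prefers Low over Mid.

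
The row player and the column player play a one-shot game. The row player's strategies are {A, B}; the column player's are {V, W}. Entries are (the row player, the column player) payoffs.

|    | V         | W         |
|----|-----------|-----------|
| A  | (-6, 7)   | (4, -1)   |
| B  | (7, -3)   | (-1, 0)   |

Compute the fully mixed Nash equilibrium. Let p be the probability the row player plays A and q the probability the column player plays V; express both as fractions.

p = 3/11, q = 5/18

Each player's mixing probability is pinned down by making the *other* player indifferent.
The column player indifferent between V and W: p·7 + (1−p)·(-3) = p·(-1) + (1−p)·0 ⟹ (-3) + 10p = 0 + (-1)p ⟹ p = 3/11.
The row player indifferent between A and B: q·(-6) + (1−q)·4 = q·7 + (1−q)·(-1) ⟹ 4 + (-10)q = (-1) + 8q ⟹ q = 5/18.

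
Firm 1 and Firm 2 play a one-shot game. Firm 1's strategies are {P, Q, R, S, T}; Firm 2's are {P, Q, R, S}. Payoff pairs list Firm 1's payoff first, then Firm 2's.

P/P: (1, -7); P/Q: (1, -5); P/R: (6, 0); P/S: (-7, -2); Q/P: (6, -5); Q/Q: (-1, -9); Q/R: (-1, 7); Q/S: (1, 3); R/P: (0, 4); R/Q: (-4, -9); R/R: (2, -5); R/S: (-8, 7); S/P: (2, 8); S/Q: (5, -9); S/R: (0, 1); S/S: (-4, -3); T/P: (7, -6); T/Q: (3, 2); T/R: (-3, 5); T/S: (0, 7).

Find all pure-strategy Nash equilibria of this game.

(P, R)

A profile is a Nash equilibrium when each player is best-responding to the other.
Firm 1's best responses — vs P: T (payoff 7); vs Q: S (payoff 5); vs R: P (payoff 6); vs S: Q (payoff 1).
Firm 2's best responses — vs P: R (payoff 0); vs Q: R (payoff 7); vs R: S (payoff 7); vs S: P (payoff 8); vs T: S (payoff 7).
The only mutual best response is (P, R); neither player gains by switching there.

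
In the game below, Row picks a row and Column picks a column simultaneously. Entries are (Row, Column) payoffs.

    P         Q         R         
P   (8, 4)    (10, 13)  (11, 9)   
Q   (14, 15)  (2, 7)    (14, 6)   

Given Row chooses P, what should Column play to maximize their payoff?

With Row fixed at P, Column's payoffs are: P → 4, Q → 13, R → 9.
The maximum is 13, achieved by Q.

Q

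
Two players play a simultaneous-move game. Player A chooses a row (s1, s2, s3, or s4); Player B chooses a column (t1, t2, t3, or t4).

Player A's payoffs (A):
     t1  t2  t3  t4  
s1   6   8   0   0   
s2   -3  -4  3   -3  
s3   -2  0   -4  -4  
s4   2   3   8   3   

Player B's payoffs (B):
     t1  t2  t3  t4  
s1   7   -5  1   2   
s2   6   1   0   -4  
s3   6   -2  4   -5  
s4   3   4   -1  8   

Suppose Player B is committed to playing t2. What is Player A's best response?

With Player B fixed at t2, Player A's payoffs are: s1 → 8, s2 → -4, s3 → 0, s4 → 3.
The maximum is 8, achieved by s1.

s1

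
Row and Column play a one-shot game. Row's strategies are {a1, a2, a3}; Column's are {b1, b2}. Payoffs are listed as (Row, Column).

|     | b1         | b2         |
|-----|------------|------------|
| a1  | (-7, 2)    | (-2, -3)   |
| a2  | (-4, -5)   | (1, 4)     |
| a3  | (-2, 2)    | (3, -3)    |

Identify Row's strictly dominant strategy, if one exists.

a3

A strategy is strictly dominant if it gives Row a strictly higher payoff than every other strategy, against every choice by the opponent.
a3 strictly dominates: vs b1: -2 > each of {-7, -4}; vs b2: 3 > each of {-2, 1}.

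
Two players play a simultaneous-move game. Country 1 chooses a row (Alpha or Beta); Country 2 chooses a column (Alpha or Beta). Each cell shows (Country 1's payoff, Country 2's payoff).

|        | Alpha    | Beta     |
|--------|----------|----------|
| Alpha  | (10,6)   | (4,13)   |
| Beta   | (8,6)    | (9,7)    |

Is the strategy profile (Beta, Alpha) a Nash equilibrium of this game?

Holding Country 2 at Alpha: Country 1 gets 8 from Beta but could get 10 by switching to Alpha. Country 1 has a profitable deviation.

No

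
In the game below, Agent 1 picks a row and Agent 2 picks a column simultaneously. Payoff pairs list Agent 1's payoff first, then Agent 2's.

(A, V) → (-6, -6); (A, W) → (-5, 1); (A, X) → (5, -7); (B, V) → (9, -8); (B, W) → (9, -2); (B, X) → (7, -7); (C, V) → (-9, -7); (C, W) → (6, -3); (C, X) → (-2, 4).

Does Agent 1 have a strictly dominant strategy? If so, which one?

Check whether one of Agent 1's strategies beats all alternatives regardless of what the opponent does.
B strictly dominates: vs V: 9 > each of {-6, -9}; vs W: 9 > each of {-5, 6}; vs X: 7 > each of {5, -2}.

B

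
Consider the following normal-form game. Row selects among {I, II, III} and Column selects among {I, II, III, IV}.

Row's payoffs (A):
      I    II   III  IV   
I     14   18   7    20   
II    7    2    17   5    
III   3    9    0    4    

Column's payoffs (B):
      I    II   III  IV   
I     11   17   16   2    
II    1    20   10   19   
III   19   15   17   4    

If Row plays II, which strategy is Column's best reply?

With Row fixed at II, Column's payoffs are: I → 1, II → 20, III → 10, IV → 19.
The maximum is 20, achieved by II.

II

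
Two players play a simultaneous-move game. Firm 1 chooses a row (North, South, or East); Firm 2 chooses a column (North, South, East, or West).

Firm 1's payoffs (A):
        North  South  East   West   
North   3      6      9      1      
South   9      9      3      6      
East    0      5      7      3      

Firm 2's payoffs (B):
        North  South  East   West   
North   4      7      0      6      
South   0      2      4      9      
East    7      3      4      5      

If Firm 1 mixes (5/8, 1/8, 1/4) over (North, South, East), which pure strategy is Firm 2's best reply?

Compute Firm 2's expected payoff from each pure strategy against the given mix.
North: (5/8)·4 + (1/8)·0 + (1/4)·7 = 17/4
South: (5/8)·7 + (1/8)·2 + (1/4)·3 = 43/8
East: (5/8)·0 + (1/8)·4 + (1/4)·4 = 3/2
West: (5/8)·6 + (1/8)·9 + (1/4)·5 = 49/8
Highest expected payoff is 49/8, from West.

West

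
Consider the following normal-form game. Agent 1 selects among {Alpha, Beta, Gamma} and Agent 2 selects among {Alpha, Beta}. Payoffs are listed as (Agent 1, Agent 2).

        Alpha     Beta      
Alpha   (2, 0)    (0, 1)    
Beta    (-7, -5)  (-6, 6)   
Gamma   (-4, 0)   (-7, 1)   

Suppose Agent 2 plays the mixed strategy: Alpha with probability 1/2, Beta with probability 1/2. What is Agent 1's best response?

Alpha

Compute Agent 1's expected payoff from each pure strategy against the given mix.
Alpha: (1/2)·2 + (1/2)·0 = 1
Beta: (1/2)·(-7) + (1/2)·(-6) = -13/2
Gamma: (1/2)·(-4) + (1/2)·(-7) = -11/2
Highest expected payoff is 1, from Alpha.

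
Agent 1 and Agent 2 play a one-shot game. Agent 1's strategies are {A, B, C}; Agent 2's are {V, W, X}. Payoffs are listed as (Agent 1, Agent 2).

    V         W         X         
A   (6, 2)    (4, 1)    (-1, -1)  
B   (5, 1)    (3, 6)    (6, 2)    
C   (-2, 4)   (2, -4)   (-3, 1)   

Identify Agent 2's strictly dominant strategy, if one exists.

A strategy is strictly dominant if it gives Agent 2 a strictly higher payoff than every other strategy, against every choice by the opponent.
V is not dominant: against B, W gives 6 > 1.
W is not dominant: against A, V gives 2 > 1.
X is not dominant: against A, V gives 2 > -1.
No single strategy is best against every opponent action.

No strictly dominant strategy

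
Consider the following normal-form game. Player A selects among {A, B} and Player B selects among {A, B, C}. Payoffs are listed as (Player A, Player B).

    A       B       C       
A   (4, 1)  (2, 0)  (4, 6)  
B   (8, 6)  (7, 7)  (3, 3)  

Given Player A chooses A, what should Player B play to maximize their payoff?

With Player A fixed at A, Player B's payoffs are: A → 1, B → 0, C → 6.
The maximum is 6, achieved by C.

C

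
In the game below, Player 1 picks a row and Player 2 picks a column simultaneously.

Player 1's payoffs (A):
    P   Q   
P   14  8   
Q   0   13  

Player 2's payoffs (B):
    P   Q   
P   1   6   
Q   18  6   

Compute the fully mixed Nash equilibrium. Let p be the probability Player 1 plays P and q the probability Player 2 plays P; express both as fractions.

p = 12/17, q = 5/19

Each player's mixing probability is pinned down by making the *other* player indifferent.
Player 2 indifferent between P and Q: p·1 + (1−p)·18 = p·6 + (1−p)·6 ⟹ 18 + (-17)p = 6 + 0p ⟹ p = 12/17.
Player 1 indifferent between P and Q: q·14 + (1−q)·8 = q·0 + (1−q)·13 ⟹ 8 + 6q = 13 + (-13)q ⟹ q = 5/19.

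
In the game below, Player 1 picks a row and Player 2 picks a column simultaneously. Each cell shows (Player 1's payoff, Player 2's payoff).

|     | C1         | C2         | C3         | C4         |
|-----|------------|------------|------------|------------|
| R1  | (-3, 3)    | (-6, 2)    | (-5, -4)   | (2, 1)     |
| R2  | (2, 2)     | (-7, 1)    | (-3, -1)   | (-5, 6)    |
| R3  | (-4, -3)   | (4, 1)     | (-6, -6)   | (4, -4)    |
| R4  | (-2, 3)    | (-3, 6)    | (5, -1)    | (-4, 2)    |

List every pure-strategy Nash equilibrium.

Find each player's best response to every opponent strategy; NE are the intersections.
Player 1's best responses — vs C1: R2 (payoff 2); vs C2: R3 (payoff 4); vs C3: R4 (payoff 5); vs C4: R3 (payoff 4).
Player 2's best responses — vs R1: C1 (payoff 3); vs R2: C4 (payoff 6); vs R3: C2 (payoff 1); vs R4: C2 (payoff 6).
The only mutual best response is (R3, C2); neither player gains by switching there.

(R3, C2)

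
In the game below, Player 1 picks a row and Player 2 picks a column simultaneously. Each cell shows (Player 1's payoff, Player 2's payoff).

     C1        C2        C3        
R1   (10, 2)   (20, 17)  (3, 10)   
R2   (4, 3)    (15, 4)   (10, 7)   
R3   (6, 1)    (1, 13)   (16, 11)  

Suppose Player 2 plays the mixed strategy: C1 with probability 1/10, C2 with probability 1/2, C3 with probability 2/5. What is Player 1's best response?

Compute Player 1's expected payoff from each pure strategy against the given mix.
R1: (1/10)·10 + (1/2)·20 + (2/5)·3 = 61/5
R2: (1/10)·4 + (1/2)·15 + (2/5)·10 = 119/10
R3: (1/10)·6 + (1/2)·1 + (2/5)·16 = 15/2
Highest expected payoff is 61/5, from R1.

R1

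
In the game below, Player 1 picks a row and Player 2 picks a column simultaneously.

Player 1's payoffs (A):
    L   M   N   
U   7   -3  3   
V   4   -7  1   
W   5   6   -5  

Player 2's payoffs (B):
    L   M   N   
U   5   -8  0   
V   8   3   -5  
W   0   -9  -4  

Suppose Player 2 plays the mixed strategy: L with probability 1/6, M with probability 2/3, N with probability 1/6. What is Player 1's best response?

Player 1's best reply maximizes expected payoff against the mix.
U: (1/6)·7 + (2/3)·(-3) + (1/6)·3 = -1/3
V: (1/6)·4 + (2/3)·(-7) + (1/6)·1 = -23/6
W: (1/6)·5 + (2/3)·6 + (1/6)·(-5) = 4
Highest expected payoff is 4, from W.

W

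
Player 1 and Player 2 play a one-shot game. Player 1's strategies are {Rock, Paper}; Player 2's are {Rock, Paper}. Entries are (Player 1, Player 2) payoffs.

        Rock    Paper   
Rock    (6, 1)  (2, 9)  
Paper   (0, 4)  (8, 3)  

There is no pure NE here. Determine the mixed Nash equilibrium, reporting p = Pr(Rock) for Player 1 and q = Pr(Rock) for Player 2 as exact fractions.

Each player's mixing probability is pinned down by making the *other* player indifferent.
Player 2 indifferent between Rock and Paper: p·1 + (1−p)·4 = p·9 + (1−p)·3 ⟹ 4 + (-3)p = 3 + 6p ⟹ p = 1/9.
Player 1 indifferent between Rock and Paper: q·6 + (1−q)·2 = q·0 + (1−q)·8 ⟹ 2 + 4q = 8 + (-8)q ⟹ q = 1/2.

p = 1/9, q = 1/2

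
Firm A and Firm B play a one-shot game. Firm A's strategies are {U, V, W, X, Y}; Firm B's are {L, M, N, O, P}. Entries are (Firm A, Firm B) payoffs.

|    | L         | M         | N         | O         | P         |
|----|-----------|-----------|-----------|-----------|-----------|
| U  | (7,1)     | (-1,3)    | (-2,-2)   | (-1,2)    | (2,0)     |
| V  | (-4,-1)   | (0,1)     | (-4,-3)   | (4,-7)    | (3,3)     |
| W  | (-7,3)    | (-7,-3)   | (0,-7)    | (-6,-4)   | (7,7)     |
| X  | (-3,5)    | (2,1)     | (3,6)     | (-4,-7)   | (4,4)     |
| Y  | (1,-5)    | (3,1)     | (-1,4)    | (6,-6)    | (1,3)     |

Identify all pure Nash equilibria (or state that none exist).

(W, P) and (X, N)

A profile is a Nash equilibrium when each player is best-responding to the other.
Firm A's best responses — vs L: U (payoff 7); vs M: Y (payoff 3); vs N: X (payoff 3); vs O: Y (payoff 6); vs P: W (payoff 7).
Firm B's best responses — vs U: M (payoff 3); vs V: P (payoff 3); vs W: P (payoff 7); vs X: N (payoff 6); vs Y: N (payoff 4).
Mutual best responses occur at (W, P) and (X, N); at each, neither player gains by switching.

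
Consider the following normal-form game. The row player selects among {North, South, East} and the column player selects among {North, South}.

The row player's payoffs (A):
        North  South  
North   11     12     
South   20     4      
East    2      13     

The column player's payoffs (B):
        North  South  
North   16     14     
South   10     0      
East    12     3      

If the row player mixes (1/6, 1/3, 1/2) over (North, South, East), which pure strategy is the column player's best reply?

The column player's best reply maximizes expected payoff against the mix.
North: (1/6)·16 + (1/3)·10 + (1/2)·12 = 12
South: (1/6)·14 + (1/3)·0 + (1/2)·3 = 23/6
Highest expected payoff is 12, from North.

North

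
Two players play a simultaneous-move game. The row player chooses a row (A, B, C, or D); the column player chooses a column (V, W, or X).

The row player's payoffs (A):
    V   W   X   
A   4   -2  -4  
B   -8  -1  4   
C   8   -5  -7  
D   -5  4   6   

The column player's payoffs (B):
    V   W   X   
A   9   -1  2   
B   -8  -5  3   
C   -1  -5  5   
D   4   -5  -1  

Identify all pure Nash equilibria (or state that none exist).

Find each player's best response to every opponent strategy; NE are the intersections.
The row player's best responses — vs V: C (payoff 8); vs W: D (payoff 4); vs X: D (payoff 6).
The column player's best responses — vs A: V (payoff 9); vs B: X (payoff 3); vs C: X (payoff 5); vs D: V (payoff 4).
No cell has both players best-responding. For instance, the row player's best reply to W is D, but against D the column player prefers V over W.

No pure-strategy Nash equilibrium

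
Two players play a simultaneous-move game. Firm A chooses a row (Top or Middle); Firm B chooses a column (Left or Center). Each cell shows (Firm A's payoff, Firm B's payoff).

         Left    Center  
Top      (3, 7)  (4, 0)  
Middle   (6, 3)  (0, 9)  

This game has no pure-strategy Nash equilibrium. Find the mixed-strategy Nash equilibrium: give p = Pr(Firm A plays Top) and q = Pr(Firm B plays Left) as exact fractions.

In a mixed NE each player is indifferent between their pure strategies, so the opponent's mix sets the indifference.
Firm B indifferent between Left and Center: p·7 + (1−p)·3 = p·0 + (1−p)·9 ⟹ 3 + 4p = 9 + (-9)p ⟹ p = 6/13.
Firm A indifferent between Top and Middle: q·3 + (1−q)·4 = q·6 + (1−q)·0 ⟹ 4 + (-1)q = 0 + 6q ⟹ q = 4/7.

p = 6/13, q = 4/7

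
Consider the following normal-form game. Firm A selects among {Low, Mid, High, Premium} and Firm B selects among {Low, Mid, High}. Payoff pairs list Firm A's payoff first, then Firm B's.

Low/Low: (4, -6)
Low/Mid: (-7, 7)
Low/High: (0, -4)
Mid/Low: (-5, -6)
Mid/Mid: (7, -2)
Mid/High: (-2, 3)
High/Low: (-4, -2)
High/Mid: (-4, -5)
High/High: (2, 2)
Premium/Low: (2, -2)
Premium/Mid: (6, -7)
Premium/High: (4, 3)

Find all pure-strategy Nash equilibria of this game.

Check mutual best responses: a cell is a NE iff neither player can gain by unilaterally deviating.
Firm A's best responses — vs Low: Low (payoff 4); vs Mid: Mid (payoff 7); vs High: Premium (payoff 4).
Firm B's best responses — vs Low: Mid (payoff 7); vs Mid: High (payoff 3); vs High: High (payoff 2); vs Premium: High (payoff 3).
The only mutual best response is (Premium, High); neither player gains by switching there.

(Premium, High)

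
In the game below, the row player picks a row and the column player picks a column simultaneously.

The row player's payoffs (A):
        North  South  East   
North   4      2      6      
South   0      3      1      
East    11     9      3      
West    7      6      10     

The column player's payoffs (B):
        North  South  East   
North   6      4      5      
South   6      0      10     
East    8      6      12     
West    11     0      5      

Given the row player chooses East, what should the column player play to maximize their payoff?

With the row player fixed at East, the column player's payoffs are: North → 8, South → 6, East → 12.
The maximum is 12, achieved by East.

East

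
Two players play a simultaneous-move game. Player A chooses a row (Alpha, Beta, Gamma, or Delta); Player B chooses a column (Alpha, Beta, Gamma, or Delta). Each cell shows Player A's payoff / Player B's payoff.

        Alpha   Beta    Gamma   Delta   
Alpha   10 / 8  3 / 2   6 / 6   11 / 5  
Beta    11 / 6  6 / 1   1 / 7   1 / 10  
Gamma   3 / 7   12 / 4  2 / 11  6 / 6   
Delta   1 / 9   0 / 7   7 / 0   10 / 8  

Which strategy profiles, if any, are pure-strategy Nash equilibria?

A profile is a Nash equilibrium when each player is best-responding to the other.
Player A's best responses — vs Alpha: Beta (payoff 11); vs Beta: Gamma (payoff 12); vs Gamma: Delta (payoff 7); vs Delta: Alpha (payoff 11).
Player B's best responses — vs Alpha: Alpha (payoff 8); vs Beta: Delta (payoff 10); vs Gamma: Gamma (payoff 11); vs Delta: Alpha (payoff 9).
No cell has both players best-responding. For instance, Player A's best reply to Delta is Alpha, but against Alpha Player B prefers Alpha over Delta.

None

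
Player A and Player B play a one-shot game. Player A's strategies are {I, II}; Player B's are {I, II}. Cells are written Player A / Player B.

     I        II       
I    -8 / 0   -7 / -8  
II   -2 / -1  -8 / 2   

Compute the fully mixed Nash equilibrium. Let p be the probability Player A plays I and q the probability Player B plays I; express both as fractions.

Each player's mixing probability is pinned down by making the *other* player indifferent.
Player B indifferent between I and II: p·0 + (1−p)·(-1) = p·(-8) + (1−p)·2 ⟹ (-1) + 1p = 2 + (-10)p ⟹ p = 3/11.
Player A indifferent between I and II: q·(-8) + (1−q)·(-7) = q·(-2) + (1−q)·(-8) ⟹ (-7) + (-1)q = (-8) + 6q ⟹ q = 1/7.

p = 3/11, q = 1/7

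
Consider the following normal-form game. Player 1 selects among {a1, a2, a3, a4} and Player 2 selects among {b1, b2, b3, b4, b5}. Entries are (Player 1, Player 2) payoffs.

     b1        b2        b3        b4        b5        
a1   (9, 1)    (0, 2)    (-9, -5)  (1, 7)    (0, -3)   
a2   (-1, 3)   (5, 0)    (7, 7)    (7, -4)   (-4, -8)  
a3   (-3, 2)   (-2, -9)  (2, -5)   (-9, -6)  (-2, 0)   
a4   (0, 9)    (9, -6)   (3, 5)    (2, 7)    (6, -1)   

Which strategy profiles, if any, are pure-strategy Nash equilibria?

(a2, b3)

Check mutual best responses: a cell is a NE iff neither player can gain by unilaterally deviating.
Player 1's best responses — vs b1: a1 (payoff 9); vs b2: a4 (payoff 9); vs b3: a2 (payoff 7); vs b4: a2 (payoff 7); vs b5: a4 (payoff 6).
Player 2's best responses — vs a1: b4 (payoff 7); vs a2: b3 (payoff 7); vs a3: b1 (payoff 2); vs a4: b1 (payoff 9).
The only mutual best response is (a2, b3); neither player gains by switching there.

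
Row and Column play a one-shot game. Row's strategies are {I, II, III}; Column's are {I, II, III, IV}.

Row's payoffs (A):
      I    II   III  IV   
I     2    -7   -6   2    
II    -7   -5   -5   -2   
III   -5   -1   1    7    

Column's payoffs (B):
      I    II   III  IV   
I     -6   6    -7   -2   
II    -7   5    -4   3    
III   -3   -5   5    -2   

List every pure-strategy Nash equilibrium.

(III, III)

A profile is a Nash equilibrium when each player is best-responding to the other.
Row's best responses — vs I: I (payoff 2); vs II: III (payoff -1); vs III: III (payoff 1); vs IV: III (payoff 7).
Column's best responses — vs I: II (payoff 6); vs II: II (payoff 5); vs III: III (payoff 5).
The only mutual best response is (III, III); neither player gains by switching there.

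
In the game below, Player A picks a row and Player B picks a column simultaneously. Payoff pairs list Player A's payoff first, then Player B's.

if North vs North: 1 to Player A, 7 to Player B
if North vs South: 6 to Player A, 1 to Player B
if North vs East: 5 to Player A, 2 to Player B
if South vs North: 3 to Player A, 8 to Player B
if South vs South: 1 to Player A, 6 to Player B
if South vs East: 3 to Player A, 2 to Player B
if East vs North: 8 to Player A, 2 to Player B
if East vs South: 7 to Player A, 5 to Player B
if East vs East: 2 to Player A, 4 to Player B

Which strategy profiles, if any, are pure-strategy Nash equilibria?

Find each player's best response to every opponent strategy; NE are the intersections.
Player A's best responses — vs North: East (payoff 8); vs South: East (payoff 7); vs East: North (payoff 5).
Player B's best responses — vs North: North (payoff 7); vs South: North (payoff 8); vs East: South (payoff 5).
The only mutual best response is (East, South); neither player gains by switching there.

(East, South)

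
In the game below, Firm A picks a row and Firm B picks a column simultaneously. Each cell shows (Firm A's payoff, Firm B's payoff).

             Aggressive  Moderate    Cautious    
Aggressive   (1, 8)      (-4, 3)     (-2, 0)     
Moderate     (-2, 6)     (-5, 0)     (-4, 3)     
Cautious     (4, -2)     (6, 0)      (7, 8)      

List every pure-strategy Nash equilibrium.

(Cautious, Cautious)

A profile is a Nash equilibrium when each player is best-responding to the other.
Firm A's best responses — vs Aggressive: Cautious (payoff 4); vs Moderate: Cautious (payoff 6); vs Cautious: Cautious (payoff 7).
Firm B's best responses — vs Aggressive: Aggressive (payoff 8); vs Moderate: Aggressive (payoff 6); vs Cautious: Cautious (payoff 8).
The only mutual best response is (Cautious, Cautious); neither player gains by switching there.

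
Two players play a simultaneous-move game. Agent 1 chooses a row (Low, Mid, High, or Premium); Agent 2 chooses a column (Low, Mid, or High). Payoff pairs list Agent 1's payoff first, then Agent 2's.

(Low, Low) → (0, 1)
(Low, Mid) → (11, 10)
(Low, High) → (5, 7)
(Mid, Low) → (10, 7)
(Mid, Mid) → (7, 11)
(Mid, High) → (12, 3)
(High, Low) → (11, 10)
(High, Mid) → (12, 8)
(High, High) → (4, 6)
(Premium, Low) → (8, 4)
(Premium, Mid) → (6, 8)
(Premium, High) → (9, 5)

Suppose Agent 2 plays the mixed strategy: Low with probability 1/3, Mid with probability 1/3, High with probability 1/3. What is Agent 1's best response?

Mid

Agent 1's best reply maximizes expected payoff against the mix.
Low: (1/3)·0 + (1/3)·11 + (1/3)·5 = 16/3
Mid: (1/3)·10 + (1/3)·7 + (1/3)·12 = 29/3
High: (1/3)·11 + (1/3)·12 + (1/3)·4 = 9
Premium: (1/3)·8 + (1/3)·6 + (1/3)·9 = 23/3
Highest expected payoff is 29/3, from Mid.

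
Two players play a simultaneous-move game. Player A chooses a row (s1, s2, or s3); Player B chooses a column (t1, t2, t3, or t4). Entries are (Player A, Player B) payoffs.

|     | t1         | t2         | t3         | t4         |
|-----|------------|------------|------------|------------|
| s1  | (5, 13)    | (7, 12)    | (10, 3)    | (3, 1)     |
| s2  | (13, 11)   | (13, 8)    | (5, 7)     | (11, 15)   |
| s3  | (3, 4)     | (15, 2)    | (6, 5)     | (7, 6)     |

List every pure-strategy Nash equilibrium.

(s2, t4)

A profile is a Nash equilibrium when each player is best-responding to the other.
Player A's best responses — vs t1: s2 (payoff 13); vs t2: s3 (payoff 15); vs t3: s1 (payoff 10); vs t4: s2 (payoff 11).
Player B's best responses — vs s1: t1 (payoff 13); vs s2: t4 (payoff 15); vs s3: t4 (payoff 6).
The only mutual best response is (s2, t4); neither player gains by switching there.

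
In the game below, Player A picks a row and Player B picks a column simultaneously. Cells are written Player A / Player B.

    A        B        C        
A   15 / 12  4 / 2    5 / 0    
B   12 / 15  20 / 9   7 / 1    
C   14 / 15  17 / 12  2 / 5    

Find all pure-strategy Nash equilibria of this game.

Check mutual best responses: a cell is a NE iff neither player can gain by unilaterally deviating.
Player A's best responses — vs A: A (payoff 15); vs B: B (payoff 20); vs C: B (payoff 7).
Player B's best responses — vs A: A (payoff 12); vs B: A (payoff 15); vs C: A (payoff 15).
The only mutual best response is (A, A); neither player gains by switching there.

(A, A)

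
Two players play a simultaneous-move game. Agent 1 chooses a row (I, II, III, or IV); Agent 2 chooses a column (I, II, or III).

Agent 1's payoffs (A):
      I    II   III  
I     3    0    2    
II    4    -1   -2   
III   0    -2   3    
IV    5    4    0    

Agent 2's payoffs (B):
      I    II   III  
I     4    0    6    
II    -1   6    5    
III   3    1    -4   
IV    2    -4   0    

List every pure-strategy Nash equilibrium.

(IV, I)

Find each player's best response to every opponent strategy; NE are the intersections.
Agent 1's best responses — vs I: IV (payoff 5); vs II: IV (payoff 4); vs III: III (payoff 3).
Agent 2's best responses — vs I: III (payoff 6); vs II: II (payoff 6); vs III: I (payoff 3); vs IV: I (payoff 2).
The only mutual best response is (IV, I); neither player gains by switching there.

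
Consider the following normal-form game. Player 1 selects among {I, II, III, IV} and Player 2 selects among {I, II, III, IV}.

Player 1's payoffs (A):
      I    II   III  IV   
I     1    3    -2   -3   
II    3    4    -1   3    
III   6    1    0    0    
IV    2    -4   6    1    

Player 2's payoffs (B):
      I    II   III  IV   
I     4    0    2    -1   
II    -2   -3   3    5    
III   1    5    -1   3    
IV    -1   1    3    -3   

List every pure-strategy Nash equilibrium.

(II, IV) and (IV, III)

Check mutual best responses: a cell is a NE iff neither player can gain by unilaterally deviating.
Player 1's best responses — vs I: III (payoff 6); vs II: II (payoff 4); vs III: IV (payoff 6); vs IV: II (payoff 3).
Player 2's best responses — vs I: I (payoff 4); vs II: IV (payoff 5); vs III: II (payoff 5); vs IV: III (payoff 3).
Mutual best responses occur at (II, IV) and (IV, III); at each, neither player gains by switching.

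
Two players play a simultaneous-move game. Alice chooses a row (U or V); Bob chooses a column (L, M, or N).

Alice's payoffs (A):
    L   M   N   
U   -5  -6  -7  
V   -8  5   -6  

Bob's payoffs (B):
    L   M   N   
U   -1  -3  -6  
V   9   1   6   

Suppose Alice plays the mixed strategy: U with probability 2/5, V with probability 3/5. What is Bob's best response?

L

Compute Bob's expected payoff from each pure strategy against the given mix.
L: (2/5)·(-1) + (3/5)·9 = 5
M: (2/5)·(-3) + (3/5)·1 = -3/5
N: (2/5)·(-6) + (3/5)·6 = 6/5
Highest expected payoff is 5, from L.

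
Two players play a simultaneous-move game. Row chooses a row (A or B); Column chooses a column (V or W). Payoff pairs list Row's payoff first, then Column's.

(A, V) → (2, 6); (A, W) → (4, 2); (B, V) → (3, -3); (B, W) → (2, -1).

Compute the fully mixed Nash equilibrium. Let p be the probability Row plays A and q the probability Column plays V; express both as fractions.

In a mixed NE each player is indifferent between their pure strategies, so the opponent's mix sets the indifference.
Column indifferent between V and W: p·6 + (1−p)·(-3) = p·2 + (1−p)·(-1) ⟹ (-3) + 9p = (-1) + 3p ⟹ p = 1/3.
Row indifferent between A and B: q·2 + (1−q)·4 = q·3 + (1−q)·2 ⟹ 4 + (-2)q = 2 + 1q ⟹ q = 2/3.

p = 1/3, q = 2/3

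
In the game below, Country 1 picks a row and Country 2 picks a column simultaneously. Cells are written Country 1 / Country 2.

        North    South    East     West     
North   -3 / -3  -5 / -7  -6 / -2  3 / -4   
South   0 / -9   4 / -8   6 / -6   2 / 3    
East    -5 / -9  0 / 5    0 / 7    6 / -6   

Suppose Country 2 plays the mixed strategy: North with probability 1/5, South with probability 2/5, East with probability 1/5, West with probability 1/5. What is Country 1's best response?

Country 1's best reply maximizes expected payoff against the mix.
North: (1/5)·(-3) + (2/5)·(-5) + (1/5)·(-6) + (1/5)·3 = -16/5
South: (1/5)·0 + (2/5)·4 + (1/5)·6 + (1/5)·2 = 16/5
East: (1/5)·(-5) + (2/5)·0 + (1/5)·0 + (1/5)·6 = 1/5
Highest expected payoff is 16/5, from South.

South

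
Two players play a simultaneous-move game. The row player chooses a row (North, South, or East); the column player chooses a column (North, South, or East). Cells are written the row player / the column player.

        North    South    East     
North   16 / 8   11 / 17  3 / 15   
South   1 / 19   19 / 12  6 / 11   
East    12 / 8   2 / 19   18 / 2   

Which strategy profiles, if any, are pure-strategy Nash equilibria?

None

Check mutual best responses: a cell is a NE iff neither player can gain by unilaterally deviating.
The row player's best responses — vs North: North (payoff 16); vs South: South (payoff 19); vs East: East (payoff 18).
The column player's best responses — vs North: South (payoff 17); vs South: North (payoff 19); vs East: South (payoff 19).
No cell has both players best-responding. For instance, the row player's best reply to East is East, but against East the column player prefers South over East.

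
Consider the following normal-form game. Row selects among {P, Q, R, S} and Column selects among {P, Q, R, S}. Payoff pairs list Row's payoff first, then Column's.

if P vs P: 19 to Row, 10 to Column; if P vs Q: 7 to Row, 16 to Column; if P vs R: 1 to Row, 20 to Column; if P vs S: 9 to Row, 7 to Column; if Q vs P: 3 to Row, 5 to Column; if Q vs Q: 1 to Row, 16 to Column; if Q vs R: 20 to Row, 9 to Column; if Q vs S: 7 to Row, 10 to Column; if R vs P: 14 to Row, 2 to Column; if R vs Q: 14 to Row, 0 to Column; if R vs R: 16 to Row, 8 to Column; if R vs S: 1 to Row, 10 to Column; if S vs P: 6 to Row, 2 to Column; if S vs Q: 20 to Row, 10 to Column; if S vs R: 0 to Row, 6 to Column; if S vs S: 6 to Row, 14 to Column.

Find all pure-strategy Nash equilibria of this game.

There is no pure-strategy Nash equilibrium

Find each player's best response to every opponent strategy; NE are the intersections.
Row's best responses — vs P: P (payoff 19); vs Q: S (payoff 20); vs R: Q (payoff 20); vs S: P (payoff 9).
Column's best responses — vs P: R (payoff 20); vs Q: Q (payoff 16); vs R: S (payoff 10); vs S: S (payoff 14).
No cell has both players best-responding. For instance, Row's best reply to Q is S, but against S Column prefers S over Q.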